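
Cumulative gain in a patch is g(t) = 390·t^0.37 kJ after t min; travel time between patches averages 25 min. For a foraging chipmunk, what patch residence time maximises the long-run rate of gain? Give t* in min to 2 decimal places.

Optimal t* satisfies g'(t*) = g(t*)/(T + t*).
g'(t) = 0.37·390·t^-0.63. Setting 0.37·390·t^-0.63 = 390·t^0.37/(25+t) gives 0.37(25+t) = t, so 0.63·t = 0.37×25.
t* = 0.37×25/0.63 = 14.68 min.

14.68 min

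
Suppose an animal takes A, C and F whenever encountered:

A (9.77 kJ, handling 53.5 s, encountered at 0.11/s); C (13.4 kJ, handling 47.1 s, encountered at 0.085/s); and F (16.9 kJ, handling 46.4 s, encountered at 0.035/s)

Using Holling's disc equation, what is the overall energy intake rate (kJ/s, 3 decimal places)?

0.224 kJ/s

R = (0.11×9.77 + 0.085×13.4 + 0.035×16.9) / (1 + 0.11×53.5 + 0.085×47.1 + 0.035×46.4) = 2.805/12.51 = 0.2242 kJ/s.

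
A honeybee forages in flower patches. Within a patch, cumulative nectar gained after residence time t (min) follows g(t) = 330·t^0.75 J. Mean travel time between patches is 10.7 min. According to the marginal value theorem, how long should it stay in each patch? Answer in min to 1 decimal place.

Optimal t* satisfies g'(t*) = g(t*)/(T + t*).
g'(t) = 0.75·330·t^-0.25. Setting 0.75·330·t^-0.25 = 330·t^0.75/(10.7+t) gives 0.75(10.7+t) = t, so 0.25·t = 0.75×10.7.
t* = 0.75×10.7/0.25 = 32.1 min.

32.1 min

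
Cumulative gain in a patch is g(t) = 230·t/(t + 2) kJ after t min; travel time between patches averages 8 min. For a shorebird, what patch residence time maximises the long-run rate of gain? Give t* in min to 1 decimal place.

4.0 min

By the marginal value theorem, leave when the instantaneous gain rate g'(t) equals the habitat-wide average g(t)/(T + t).
g'(t) = 230·2/(t + 2)². Setting 230·2/(t+2)² = 230t/[(t+2)(8+t)] gives 2(8+t) = t(t+2), so t² = 2×8 = 16.
t* = √16 = 4 min.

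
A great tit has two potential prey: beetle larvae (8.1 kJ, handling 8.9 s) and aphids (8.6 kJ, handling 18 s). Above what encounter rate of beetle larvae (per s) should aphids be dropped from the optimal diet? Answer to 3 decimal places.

0.124 per s

At the threshold, the rate on beetle larvae alone equals the profitability of aphids: λ·8.1/(1 + λ·8.9) = 8.6/18 = 0.4778.
Rearranging, λ(8.1 − 0.4778×8.9) = 0.4778, so λ = 0.4778/3.848 = 0.1242 per s.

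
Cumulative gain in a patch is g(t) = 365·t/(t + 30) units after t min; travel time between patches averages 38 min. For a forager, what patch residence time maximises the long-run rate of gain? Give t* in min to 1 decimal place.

Optimal t* satisfies g'(t*) = g(t*)/(T + t*).
g'(t) = 365·30/(t + 30)². Setting 365·30/(t+30)² = 365t/[(t+30)(38+t)] gives 30(38+t) = t(t+30), so t² = 30×38 = 1140.
t* = √1140 = 33.76 min.

33.8 min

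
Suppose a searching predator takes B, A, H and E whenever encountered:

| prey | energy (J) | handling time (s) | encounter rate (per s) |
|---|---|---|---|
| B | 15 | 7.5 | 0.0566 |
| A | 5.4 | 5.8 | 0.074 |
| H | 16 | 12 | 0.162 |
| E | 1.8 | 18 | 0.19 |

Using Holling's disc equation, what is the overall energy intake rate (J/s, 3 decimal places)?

R = Σλ_iE_i / (1 + Σλ_ih_i)
Numerator: 0.0566×15 + 0.074×5.4 + 0.162×16 + 0.19×1.8 = 4.183
Denominator: 1 + 0.0566×7.5 + 0.074×5.8 + 0.162×12 + 0.19×18 = 7.218
R = 4.183/7.218 = 0.5795 J/s

0.579 J/s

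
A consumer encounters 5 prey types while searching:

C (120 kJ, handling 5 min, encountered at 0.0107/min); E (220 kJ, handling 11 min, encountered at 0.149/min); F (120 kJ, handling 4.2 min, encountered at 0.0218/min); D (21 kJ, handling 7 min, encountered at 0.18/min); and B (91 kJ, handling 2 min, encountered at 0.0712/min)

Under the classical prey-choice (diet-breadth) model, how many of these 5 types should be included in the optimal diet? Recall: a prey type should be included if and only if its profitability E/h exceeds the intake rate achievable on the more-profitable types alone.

Rank by E/h (kJ/min): B 45.5, F 28.6, C 24, E 20, D 3. Include each in turn until the next type's E/h falls below the running intake rate.
Rate on top 1: 5.672. F: 28.6 > 5.672 → include.
Rate on top 2: 7.371. C: 24 > 7.371 → include.
Rate on top 3: 8.062. E: 20 > 8.062 → include.
Rate on top 4: 14.75. D: 3 < 14.75 → exclude; stop.
Optimal diet: B, F, C, E — 4 of 5 types.

4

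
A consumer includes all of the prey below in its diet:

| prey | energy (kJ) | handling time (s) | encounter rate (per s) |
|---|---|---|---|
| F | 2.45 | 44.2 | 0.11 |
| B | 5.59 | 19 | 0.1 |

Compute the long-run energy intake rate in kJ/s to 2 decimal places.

0.11 kJ/s

Energy encountered per unit search time: 0.11×2.45 + 0.1×5.59 = 0.8285 kJ/s.
Handling time per unit search time: 0.11×44.2 + 0.1×19 = 6.762.
Rate = 0.8285/(1 + 6.762) = 0.1067 kJ/s.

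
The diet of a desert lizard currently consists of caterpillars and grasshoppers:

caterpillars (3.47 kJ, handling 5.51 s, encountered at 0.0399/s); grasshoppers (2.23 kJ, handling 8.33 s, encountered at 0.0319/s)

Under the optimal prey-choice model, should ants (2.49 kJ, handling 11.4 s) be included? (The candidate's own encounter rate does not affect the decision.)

Yes

Current rate: (0.0399×3.47 + 0.0319×2.23)/(1 + 0.0399×5.51 + 0.0319×8.33) = 0.1411 kJ/s.
Profitability of ants: 2.49/11.4 = 0.2184 kJ/s.
Since 0.2184 > R, including ants increases the long-run rate.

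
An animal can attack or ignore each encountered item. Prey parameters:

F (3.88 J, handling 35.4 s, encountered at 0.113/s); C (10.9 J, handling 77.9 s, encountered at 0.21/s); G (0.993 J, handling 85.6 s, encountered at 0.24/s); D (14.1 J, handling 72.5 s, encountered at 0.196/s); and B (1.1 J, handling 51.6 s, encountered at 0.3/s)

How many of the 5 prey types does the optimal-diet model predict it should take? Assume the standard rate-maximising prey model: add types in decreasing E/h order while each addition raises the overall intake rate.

1

Profitabilities (E/h, J/s): D 0.194, C 0.14, F 0.11, B 0.0213, G 0.0116. Add prey in this order while the next type's profitability exceeds the intake rate on those already taken.
Rate on top 1: 0.1817. C: 0.14 < 0.1817 → exclude; stop.
Optimal diet: D — 1 of 5 types.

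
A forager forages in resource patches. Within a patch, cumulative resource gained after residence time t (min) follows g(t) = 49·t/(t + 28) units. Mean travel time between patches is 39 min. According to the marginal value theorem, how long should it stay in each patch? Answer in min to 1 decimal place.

Optimal t* satisfies g'(t*) = g(t*)/(T + t*).
g'(t) = 49·28/(t + 28)². Setting 49·28/(t+28)² = 49t/[(t+28)(39+t)] gives 28(39+t) = t(t+28), so t² = 28×39 = 1092.
t* = √1092 = 33.05 min.

33.0 min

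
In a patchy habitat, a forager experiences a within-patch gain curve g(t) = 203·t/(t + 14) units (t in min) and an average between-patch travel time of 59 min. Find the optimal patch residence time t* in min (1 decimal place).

Optimal t* satisfies g'(t*) = g(t*)/(T + t*).
g'(t) = 203·14/(t + 14)². Setting 203·14/(t+14)² = 203t/[(t+14)(59+t)] gives 14(59+t) = t(t+14), so t² = 14×59 = 826.
t* = √826 = 28.74 min.

28.7 min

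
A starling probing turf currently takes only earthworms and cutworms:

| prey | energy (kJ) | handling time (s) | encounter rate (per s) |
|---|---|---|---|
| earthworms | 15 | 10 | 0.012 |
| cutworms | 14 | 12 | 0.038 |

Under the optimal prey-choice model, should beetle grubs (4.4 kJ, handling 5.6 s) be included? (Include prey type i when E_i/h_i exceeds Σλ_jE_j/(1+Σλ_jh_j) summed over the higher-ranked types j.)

On earthworms and cutworms alone, R = ΣλE/(1+Σλh) = 0.712/1.576 = 0.4518 kJ/s.
beetle grubs: E/h = 4.4/5.6 = 0.7857 kJ/s.
0.7857 > 0.4518, so adding beetle grubs raises the average — include it.

Yes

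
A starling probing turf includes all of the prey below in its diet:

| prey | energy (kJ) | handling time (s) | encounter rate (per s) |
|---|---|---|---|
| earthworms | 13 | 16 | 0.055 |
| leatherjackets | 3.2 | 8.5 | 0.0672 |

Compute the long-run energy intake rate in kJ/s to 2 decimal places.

R = (0.055×13 + 0.0672×3.2) / (1 + 0.055×16 + 0.0672×8.5) = 0.93/2.451 = 0.3794 kJ/s.

0.38 kJ/s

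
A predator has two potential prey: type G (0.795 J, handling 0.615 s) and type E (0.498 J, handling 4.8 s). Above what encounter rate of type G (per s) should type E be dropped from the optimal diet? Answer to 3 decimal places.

0.142 per s

The zero-one rule: include type E iff E₂/h₂ > λE₁/(1+λh₁). Equality gives the switch point.
λE₁h₂ = E₂ + λE₂h₁ ⇒ λ = E₂/(E₁h₂ − E₂h₁) = 0.498/(3.816 − 0.3063) = 0.1419 per s.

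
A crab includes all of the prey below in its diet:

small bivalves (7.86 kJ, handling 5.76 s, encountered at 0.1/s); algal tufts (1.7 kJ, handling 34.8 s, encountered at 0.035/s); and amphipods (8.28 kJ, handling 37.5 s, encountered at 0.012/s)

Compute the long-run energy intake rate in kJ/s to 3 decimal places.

0.291 kJ/s

R = Σλ_iE_i / (1 + Σλ_ih_i)
Numerator: 0.1×7.86 + 0.035×1.7 + 0.012×8.28 = 0.9449
Denominator: 1 + 0.1×5.76 + 0.035×34.8 + 0.012×37.5 = 3.244
R = 0.9449/3.244 = 0.2913 kJ/s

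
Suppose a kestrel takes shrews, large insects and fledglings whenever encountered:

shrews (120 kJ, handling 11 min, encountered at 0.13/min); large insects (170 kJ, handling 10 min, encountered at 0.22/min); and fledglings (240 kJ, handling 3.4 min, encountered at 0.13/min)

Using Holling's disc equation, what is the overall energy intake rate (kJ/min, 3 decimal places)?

16.601 kJ/min

Energy encountered per unit search time: 0.13×120 + 0.22×170 + 0.13×240 = 84.2 kJ/min.
Handling time per unit search time: 0.13×11 + 0.22×10 + 0.13×3.4 = 4.072.
Rate = 84.2/(1 + 4.072) = 16.6 kJ/min.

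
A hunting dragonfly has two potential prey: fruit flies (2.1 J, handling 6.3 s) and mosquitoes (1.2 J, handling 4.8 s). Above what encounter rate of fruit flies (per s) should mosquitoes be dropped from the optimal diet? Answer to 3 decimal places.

At the threshold, the rate on fruit flies alone equals the profitability of mosquitoes: λ·2.1/(1 + λ·6.3) = 1.2/4.8 = 0.25.
Rearranging, λ(2.1 − 0.25×6.3) = 0.25, so λ = 0.25/0.525 = 0.4762 per s.

0.476 per s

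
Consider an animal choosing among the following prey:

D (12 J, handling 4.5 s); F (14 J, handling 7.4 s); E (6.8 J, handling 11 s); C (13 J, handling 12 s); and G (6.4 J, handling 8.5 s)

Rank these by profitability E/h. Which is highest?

D

In descending order of E/h:
D: 12/4.5 = 2.67 J/s
F: 14/7.4 = 1.89 J/s
C: 13/12 = 1.08 J/s
G: 6.4/8.5 = 0.753 J/s
E: 6.8/11 = 0.618 J/s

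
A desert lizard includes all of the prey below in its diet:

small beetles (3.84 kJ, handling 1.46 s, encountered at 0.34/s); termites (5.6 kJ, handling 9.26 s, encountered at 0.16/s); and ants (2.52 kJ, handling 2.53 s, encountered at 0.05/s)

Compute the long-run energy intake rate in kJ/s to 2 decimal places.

0.75 kJ/s

R = (0.34×3.84 + 0.16×5.6 + 0.05×2.52) / (1 + 0.34×1.46 + 0.16×9.26 + 0.05×2.53) = 2.328/3.104 = 0.7498 kJ/s.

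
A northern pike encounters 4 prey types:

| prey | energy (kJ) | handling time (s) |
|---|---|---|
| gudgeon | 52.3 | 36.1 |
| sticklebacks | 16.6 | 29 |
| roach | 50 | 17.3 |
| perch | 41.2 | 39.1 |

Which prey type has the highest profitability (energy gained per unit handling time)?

roach

In descending order of E/h:
roach: 50/17.3 = 2.89 kJ/s
gudgeon: 52.3/36.1 = 1.45 kJ/s
perch: 41.2/39.1 = 1.05 kJ/s
sticklebacks: 16.6/29 = 0.572 kJ/s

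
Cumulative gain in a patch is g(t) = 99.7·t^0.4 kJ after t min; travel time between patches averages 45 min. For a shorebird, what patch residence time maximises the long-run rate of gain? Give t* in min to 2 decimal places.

30.00 min

Maximise g(t)/(T+t): set derivative to zero → g'(t)(T+t) = g(t).
g'(t) = 0.4·99.7·t^-0.6. Setting 0.4·99.7·t^-0.6 = 99.7·t^0.4/(45+t) gives 0.4(45+t) = t, so 0.60·t = 0.4×45.
t* = 0.4×45/0.60 = 30 min.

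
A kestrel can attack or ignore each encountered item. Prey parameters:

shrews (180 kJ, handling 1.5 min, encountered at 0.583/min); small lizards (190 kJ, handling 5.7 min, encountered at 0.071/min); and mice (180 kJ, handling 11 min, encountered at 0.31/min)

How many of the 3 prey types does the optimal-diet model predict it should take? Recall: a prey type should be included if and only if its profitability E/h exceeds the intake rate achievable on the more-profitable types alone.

Rank by E/h (kJ/min): shrews 120, small lizards 33.3, mice 16.4. Include each in turn until the next type's E/h falls below the running intake rate.
Rate on top 1: 55.98. small lizards: 33.3 < 55.98 → exclude; stop.
Optimal diet: shrews — 1 of 3 types.

1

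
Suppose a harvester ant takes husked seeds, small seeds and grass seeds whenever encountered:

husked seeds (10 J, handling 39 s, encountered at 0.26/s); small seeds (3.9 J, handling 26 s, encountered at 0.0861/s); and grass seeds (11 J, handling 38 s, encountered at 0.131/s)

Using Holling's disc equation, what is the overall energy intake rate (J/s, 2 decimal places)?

R = Σλ_iE_i / (1 + Σλ_ih_i)
Numerator: 0.26×10 + 0.0861×3.9 + 0.131×11 = 4.377
Denominator: 1 + 0.26×39 + 0.0861×26 + 0.131×38 = 18.36
R = 4.377/18.36 = 0.2384 J/s

0.24 J/s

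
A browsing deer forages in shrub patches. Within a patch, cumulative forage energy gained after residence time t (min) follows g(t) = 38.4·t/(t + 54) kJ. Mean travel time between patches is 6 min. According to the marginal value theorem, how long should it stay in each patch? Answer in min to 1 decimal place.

18.0 min

By the marginal value theorem, leave when the instantaneous gain rate g'(t) equals the habitat-wide average g(t)/(T + t).
g'(t) = 38.4·54/(t + 54)². Setting 38.4·54/(t+54)² = 38.4t/[(t+54)(6+t)] gives 54(6+t) = t(t+54), so t² = 54×6 = 324.
t* = √324 = 18 min.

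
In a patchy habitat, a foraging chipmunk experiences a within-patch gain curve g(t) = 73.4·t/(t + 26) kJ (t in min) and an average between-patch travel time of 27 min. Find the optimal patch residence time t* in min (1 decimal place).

26.5 min

Optimal t* satisfies g'(t*) = g(t*)/(T + t*).
g'(t) = 73.4·26/(t + 26)². Setting 73.4·26/(t+26)² = 73.4t/[(t+26)(27+t)] gives 26(27+t) = t(t+26), so t² = 26×27 = 702.
t* = √702 = 26.5 min.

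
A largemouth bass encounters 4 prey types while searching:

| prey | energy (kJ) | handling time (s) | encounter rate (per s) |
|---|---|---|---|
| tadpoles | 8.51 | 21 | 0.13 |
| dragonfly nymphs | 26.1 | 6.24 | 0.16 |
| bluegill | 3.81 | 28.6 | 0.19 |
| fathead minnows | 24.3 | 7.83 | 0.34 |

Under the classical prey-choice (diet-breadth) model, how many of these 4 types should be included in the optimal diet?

Rank by E/h (kJ/s): dragonfly nymphs 4.18, fathead minnows 3.1, tadpoles 0.405, bluegill 0.133. Include each in turn until the next type's E/h falls below the running intake rate.
Rate on top 1: 2.09. fathead minnows: 3.1 > 2.09 → include.
Rate on top 2: 2.669. tadpoles: 0.405 < 2.669 → exclude; stop.
Optimal diet: dragonfly nymphs, fathead minnows — 2 of 4 types.

2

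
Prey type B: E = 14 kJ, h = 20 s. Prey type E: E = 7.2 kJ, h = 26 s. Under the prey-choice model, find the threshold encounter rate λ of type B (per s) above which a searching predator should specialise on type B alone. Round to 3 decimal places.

At the threshold, the rate on type B alone equals the profitability of type E: λ·14/(1 + λ·20) = 7.2/26 = 0.2769.
Rearranging, λ(14 − 0.2769×20) = 0.2769, so λ = 0.2769/8.462 = 0.03273 per s.

0.033 per s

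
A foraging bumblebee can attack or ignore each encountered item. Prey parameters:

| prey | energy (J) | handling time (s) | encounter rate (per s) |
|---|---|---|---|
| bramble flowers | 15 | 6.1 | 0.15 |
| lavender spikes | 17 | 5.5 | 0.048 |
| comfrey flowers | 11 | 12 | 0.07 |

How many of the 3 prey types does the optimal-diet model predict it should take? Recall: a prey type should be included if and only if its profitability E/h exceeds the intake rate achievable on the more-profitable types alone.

2

Rank by E/h (J/s): lavender spikes 3.09, bramble flowers 2.46, comfrey flowers 0.917. Include each in turn until the next type's E/h falls below the running intake rate.
Rate on top 1: 0.6456. bramble flowers: 2.46 > 0.6456 → include.
Rate on top 2: 1.407. comfrey flowers: 0.917 < 1.407 → exclude; stop.
Optimal diet: lavender spikes, bramble flowers — 2 of 3 types.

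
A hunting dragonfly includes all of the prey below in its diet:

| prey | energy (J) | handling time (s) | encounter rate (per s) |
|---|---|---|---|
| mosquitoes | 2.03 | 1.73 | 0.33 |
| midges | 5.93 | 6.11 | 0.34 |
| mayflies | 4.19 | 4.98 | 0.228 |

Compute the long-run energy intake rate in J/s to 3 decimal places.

R = Σλ_iE_i / (1 + Σλ_ih_i)
Numerator: 0.33×2.03 + 0.34×5.93 + 0.228×4.19 = 3.641
Denominator: 1 + 0.33×1.73 + 0.34×6.11 + 0.228×4.98 = 4.784
R = 3.641/4.784 = 0.7612 J/s

0.761 J/s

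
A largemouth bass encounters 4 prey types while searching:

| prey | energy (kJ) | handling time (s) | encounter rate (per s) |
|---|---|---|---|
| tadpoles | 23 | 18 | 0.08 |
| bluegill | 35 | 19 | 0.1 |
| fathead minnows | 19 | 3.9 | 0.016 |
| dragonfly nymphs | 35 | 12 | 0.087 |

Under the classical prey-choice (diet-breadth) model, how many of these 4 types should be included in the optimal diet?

3

E/h in descending order: fathead minnows 4.87, dragonfly nymphs 2.92, bluegill 1.84, tadpoles 1.28 kJ/s. The optimal diet is the largest prefix of this list for which every included type satisfies E_i/h_i > R on the types above it.
Rate on top 1: 0.2861. dragonfly nymphs: 2.92 > 0.2861 → include.
Rate on top 2: 1.59. bluegill: 1.84 > 1.59 → include.
Rate on top 3: 1.71. tadpoles: 1.28 < 1.71 → exclude; stop.
Optimal diet: fathead minnows, dragonfly nymphs, bluegill — 3 of 4 types.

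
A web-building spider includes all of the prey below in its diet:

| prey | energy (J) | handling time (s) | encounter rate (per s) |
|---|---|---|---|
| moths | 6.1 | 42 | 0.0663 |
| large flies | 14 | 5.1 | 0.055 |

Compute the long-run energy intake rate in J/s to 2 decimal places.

0.29 J/s

R = Σλ_iE_i / (1 + Σλ_ih_i)
Numerator: 0.0663×6.1 + 0.055×14 = 1.174
Denominator: 1 + 0.0663×42 + 0.055×5.1 = 4.065
R = 1.174/4.065 = 0.2889 J/s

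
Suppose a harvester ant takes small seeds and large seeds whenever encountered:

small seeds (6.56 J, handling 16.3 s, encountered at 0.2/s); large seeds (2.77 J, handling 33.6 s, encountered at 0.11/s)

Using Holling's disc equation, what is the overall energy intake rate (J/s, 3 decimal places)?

R = (0.2×6.56 + 0.11×2.77) / (1 + 0.2×16.3 + 0.11×33.6) = 1.617/7.956 = 0.2032 J/s.

0.203 J/s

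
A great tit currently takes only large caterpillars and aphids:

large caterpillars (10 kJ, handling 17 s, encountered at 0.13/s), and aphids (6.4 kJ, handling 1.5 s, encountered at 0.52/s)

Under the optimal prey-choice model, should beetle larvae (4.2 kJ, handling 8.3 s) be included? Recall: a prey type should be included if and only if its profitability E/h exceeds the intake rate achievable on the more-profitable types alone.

Current rate: (0.13×10 + 0.52×6.4)/(1 + 0.13×17 + 0.52×1.5) = 1.16 kJ/s.
beetle larvae: E/h = 4.2/8.3 = 0.506 kJ/s.
0.506 < 1.16, so adding beetle larvae would lower the average — exclude it.

No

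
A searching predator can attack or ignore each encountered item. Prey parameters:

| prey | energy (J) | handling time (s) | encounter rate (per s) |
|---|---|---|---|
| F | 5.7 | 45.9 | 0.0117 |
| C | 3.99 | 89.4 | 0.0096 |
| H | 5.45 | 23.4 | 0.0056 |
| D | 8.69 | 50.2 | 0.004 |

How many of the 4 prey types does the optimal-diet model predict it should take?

Profitabilities (E/h, J/s): H 0.233, D 0.173, F 0.124, C 0.0446. Add prey in this order while the next type's profitability exceeds the intake rate on those already taken.
Rate on top 1: 0.02698. D: 0.173 > 0.02698 → include.
Rate on top 2: 0.04901. F: 0.124 > 0.04901 → include.
Rate on top 3: 0.07061. C: 0.0446 < 0.07061 → exclude; stop.
Optimal diet: H, D, F — 3 of 4 types.

3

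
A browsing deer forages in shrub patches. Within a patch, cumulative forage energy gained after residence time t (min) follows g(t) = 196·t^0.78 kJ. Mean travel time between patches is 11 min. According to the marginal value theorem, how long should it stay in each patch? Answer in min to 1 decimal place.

By the marginal value theorem, leave when the instantaneous gain rate g'(t) equals the habitat-wide average g(t)/(T + t).
g'(t) = 0.78·196·t^-0.22. Setting 0.78·196·t^-0.22 = 196·t^0.78/(11+t) gives 0.78(11+t) = t, so 0.22·t = 0.78×11.
t* = 0.78×11/0.22 = 39 min.

39.0 min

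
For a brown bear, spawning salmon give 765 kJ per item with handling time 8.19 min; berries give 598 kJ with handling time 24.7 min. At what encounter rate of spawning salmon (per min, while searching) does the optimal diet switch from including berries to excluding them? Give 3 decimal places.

0.043 per min

At the threshold, the rate on spawning salmon alone equals the profitability of berries: λ·765/(1 + λ·8.19) = 598/24.7 = 24.21.
Rearranging, λ(765 − 24.21×8.19) = 24.21, so λ = 24.21/566.7 = 0.04272 per min.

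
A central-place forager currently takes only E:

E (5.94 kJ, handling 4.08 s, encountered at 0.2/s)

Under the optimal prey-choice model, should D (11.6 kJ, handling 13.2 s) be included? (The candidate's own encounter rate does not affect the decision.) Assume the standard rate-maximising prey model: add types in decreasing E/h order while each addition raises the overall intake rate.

Yes

On E alone, R = ΣλE/(1+Σλh) = 1.188/1.816 = 0.6542 kJ/s.
Profitability of D: 11.6/13.2 = 0.8788 kJ/s.
Since 0.8788 > R, including D increases the long-run rate.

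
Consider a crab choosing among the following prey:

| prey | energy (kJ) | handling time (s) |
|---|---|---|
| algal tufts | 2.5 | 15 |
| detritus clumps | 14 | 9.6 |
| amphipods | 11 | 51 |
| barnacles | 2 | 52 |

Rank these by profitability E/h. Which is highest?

detritus clumps

Profitability E/h (kJ/s): algal tufts = 2.5/15 = 0.167, detritus clumps = 14/9.6 = 1.46, amphipods = 11/51 = 0.216, barnacles = 2/52 = 0.0385.
Ranked: detritus clumps > amphipods > algal tufts > barnacles.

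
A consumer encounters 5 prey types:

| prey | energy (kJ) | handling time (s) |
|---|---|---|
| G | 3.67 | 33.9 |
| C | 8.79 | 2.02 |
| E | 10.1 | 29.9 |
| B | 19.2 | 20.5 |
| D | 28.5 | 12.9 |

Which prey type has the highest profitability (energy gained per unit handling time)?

C

Profitability E/h (kJ/s): G = 3.67/33.9 = 0.108, C = 8.79/2.02 = 4.35, E = 10.1/29.9 = 0.338, B = 19.2/20.5 = 0.937, D = 28.5/12.9 = 2.21.
Ranked: C > D > B > E > G.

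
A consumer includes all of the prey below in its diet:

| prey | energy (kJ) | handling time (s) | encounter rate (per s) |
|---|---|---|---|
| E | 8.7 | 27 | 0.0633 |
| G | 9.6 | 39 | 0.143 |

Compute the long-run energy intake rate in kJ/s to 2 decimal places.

Energy encountered per unit search time: 0.0633×8.7 + 0.143×9.6 = 1.924 kJ/s.
Handling time per unit search time: 0.0633×27 + 0.143×39 = 7.286.
Rate = 1.924/(1 + 7.286) = 0.2321 kJ/s.

0.23 kJ/s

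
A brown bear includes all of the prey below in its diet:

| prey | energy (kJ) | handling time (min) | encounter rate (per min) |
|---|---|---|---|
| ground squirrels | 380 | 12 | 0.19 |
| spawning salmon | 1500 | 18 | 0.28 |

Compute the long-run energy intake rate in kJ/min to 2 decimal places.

59.16 kJ/min

Energy encountered per unit search time: 0.19×380 + 0.28×1500 = 492.2 kJ/min.
Handling time per unit search time: 0.19×12 + 0.28×18 = 7.32.
Rate = 492.2/(1 + 7.32) = 59.16 kJ/min.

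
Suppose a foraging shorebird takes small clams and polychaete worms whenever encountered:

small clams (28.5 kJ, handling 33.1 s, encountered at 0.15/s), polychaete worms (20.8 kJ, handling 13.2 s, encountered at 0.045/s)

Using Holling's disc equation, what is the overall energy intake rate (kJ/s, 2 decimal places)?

R = (0.15×28.5 + 0.045×20.8) / (1 + 0.15×33.1 + 0.045×13.2) = 5.211/6.559 = 0.7945 kJ/s.

0.79 kJ/s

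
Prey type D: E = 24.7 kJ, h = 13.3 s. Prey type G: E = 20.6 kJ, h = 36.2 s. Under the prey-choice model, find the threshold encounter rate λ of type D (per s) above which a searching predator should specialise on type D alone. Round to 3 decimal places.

0.033 per s

Drop type G once their profitability E₂/h₂ falls below the rate achievable on type D alone: E₂/h₂ = λE₁/(1 + λh₁).
Solve for λ: λE₁h₂ = E₂(1 + λh₁) → λ(E₁h₂ − E₂h₁) = E₂ → λ = E₂/(E₁h₂ − E₂h₁).
λ = 20.6/(24.7×36.2 − 20.6×13.3) = 20.6/620.2 = 0.03322 per s.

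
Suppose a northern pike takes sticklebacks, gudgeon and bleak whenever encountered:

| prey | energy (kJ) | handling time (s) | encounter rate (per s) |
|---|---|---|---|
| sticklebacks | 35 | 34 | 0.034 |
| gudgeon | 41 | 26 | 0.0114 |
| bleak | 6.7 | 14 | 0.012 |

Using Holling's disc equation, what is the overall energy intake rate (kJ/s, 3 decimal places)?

0.663 kJ/s

Energy encountered per unit search time: 0.034×35 + 0.0114×41 + 0.012×6.7 = 1.738 kJ/s.
Handling time per unit search time: 0.034×34 + 0.0114×26 + 0.012×14 = 1.62.
Rate = 1.738/(1 + 1.62) = 0.6632 kJ/s.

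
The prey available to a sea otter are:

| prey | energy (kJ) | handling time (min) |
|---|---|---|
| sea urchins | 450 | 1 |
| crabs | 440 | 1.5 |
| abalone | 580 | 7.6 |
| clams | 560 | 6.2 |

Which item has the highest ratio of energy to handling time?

sea urchins

In descending order of E/h:
sea urchins: 450/1 = 450 kJ/min
crabs: 440/1.5 = 293 kJ/min
clams: 560/6.2 = 90.3 kJ/min
abalone: 580/7.6 = 76.3 kJ/min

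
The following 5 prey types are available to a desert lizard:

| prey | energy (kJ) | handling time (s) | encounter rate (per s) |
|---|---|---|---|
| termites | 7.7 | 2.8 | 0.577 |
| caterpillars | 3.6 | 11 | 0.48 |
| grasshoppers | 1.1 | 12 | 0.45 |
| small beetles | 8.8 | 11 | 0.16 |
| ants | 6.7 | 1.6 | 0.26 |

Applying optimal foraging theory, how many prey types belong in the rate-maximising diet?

Profitabilities (E/h, kJ/s): ants 4.19, termites 2.75, small beetles 0.8, caterpillars 0.327, grasshoppers 0.0917. Add prey in this order while the next type's profitability exceeds the intake rate on those already taken.
Rate on top 1: 1.23. termites: 2.75 > 1.23 → include.
Rate on top 2: 2.04. small beetles: 0.8 < 2.04 → exclude; stop.
Optimal diet: ants, termites — 2 of 5 types.

2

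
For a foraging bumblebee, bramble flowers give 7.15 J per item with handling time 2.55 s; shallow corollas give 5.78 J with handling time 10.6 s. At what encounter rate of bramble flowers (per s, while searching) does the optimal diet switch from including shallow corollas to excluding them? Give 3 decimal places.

0.095 per s

Drop shallow corollas once their profitability E₂/h₂ falls below the rate achievable on bramble flowers alone: E₂/h₂ = λE₁/(1 + λh₁).
Solve for λ: λE₁h₂ = E₂(1 + λh₁) → λ(E₁h₂ − E₂h₁) = E₂ → λ = E₂/(E₁h₂ − E₂h₁).
λ = 5.78/(7.15×10.6 − 5.78×2.55) = 5.78/61.05 = 0.09467 per s.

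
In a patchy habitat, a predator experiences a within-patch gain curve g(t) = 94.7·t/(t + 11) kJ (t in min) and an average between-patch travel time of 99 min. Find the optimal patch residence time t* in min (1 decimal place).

33.0 min

Maximise g(t)/(T+t): set derivative to zero → g'(t)(T+t) = g(t).
g'(t) = 94.7·11/(t + 11)². Setting 94.7·11/(t+11)² = 94.7t/[(t+11)(99+t)] gives 11(99+t) = t(t+11), so t² = 11×99 = 1089.
t* = √1089 = 33 min.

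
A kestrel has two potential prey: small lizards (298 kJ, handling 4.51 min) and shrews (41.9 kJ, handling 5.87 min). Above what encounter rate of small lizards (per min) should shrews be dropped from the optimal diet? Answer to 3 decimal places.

0.027 per min

At the threshold, the rate on small lizards alone equals the profitability of shrews: λ·298/(1 + λ·4.51) = 41.9/5.87 = 7.138.
Rearranging, λ(298 − 7.138×4.51) = 7.138, so λ = 7.138/265.8 = 0.02685 per min.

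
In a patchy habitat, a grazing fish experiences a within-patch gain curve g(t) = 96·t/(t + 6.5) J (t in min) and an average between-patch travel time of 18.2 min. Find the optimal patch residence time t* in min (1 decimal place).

10.9 min

Optimal t* satisfies g'(t*) = g(t*)/(T + t*).
g'(t) = 96·6.5/(t + 6.5)². Setting 96·6.5/(t+6.5)² = 96t/[(t+6.5)(18.2+t)] gives 6.5(18.2+t) = t(t+6.5), so t² = 6.5×18.2 = 118.3.
t* = √118.3 = 10.88 min.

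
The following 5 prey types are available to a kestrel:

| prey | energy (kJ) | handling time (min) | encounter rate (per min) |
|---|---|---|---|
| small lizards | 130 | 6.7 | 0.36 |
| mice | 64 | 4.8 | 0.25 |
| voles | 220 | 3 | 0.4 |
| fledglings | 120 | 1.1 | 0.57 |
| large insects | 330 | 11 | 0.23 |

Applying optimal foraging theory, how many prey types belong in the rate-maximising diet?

2

E/h in descending order: fledglings 109, voles 73.3, large insects 30, small lizards 19.4, mice 13.3 kJ/min. The optimal diet is the largest prefix of this list for which every included type satisfies E_i/h_i > R on the types above it.
Rate on top 1: 42.04. voles: 73.3 > 42.04 → include.
Rate on top 2: 55.32. large insects: 30 < 55.32 → exclude; stop.
Optimal diet: fledglings, voles — 2 of 5 types.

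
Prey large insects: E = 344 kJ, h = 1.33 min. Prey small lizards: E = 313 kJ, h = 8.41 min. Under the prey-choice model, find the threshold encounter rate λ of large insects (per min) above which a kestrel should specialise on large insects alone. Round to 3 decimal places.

At the threshold, the rate on large insects alone equals the profitability of small lizards: λ·344/(1 + λ·1.33) = 313/8.41 = 37.22.
Rearranging, λ(344 − 37.22×1.33) = 37.22, so λ = 37.22/294.5 = 0.1264 per min.

0.126 per min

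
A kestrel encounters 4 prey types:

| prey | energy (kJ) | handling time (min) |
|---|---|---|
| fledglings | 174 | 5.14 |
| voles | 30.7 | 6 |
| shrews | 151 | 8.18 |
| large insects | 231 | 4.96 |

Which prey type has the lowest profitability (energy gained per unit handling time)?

voles

Profitability E/h (kJ/min): fledglings = 174/5.14 = 33.9, voles = 30.7/6 = 5.12, shrews = 151/8.18 = 18.5, large insects = 231/4.96 = 46.6.
Ranked: large insects > fledglings > shrews > voles.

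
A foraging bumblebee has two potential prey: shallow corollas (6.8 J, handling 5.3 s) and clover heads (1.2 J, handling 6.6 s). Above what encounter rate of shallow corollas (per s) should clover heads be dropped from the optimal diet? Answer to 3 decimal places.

At the threshold, the rate on shallow corollas alone equals the profitability of clover heads: λ·6.8/(1 + λ·5.3) = 1.2/6.6 = 0.1818.
Rearranging, λ(6.8 − 0.1818×5.3) = 0.1818, so λ = 0.1818/5.836 = 0.03115 per s.

0.031 per s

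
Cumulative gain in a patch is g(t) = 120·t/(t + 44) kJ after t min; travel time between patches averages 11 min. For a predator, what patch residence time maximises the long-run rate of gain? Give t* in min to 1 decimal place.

22.0 min

By the marginal value theorem, leave when the instantaneous gain rate g'(t) equals the habitat-wide average g(t)/(T + t).
g'(t) = 120·44/(t + 44)². Setting 120·44/(t+44)² = 120t/[(t+44)(11+t)] gives 44(11+t) = t(t+44), so t² = 44×11 = 484.
t* = √484 = 22 min.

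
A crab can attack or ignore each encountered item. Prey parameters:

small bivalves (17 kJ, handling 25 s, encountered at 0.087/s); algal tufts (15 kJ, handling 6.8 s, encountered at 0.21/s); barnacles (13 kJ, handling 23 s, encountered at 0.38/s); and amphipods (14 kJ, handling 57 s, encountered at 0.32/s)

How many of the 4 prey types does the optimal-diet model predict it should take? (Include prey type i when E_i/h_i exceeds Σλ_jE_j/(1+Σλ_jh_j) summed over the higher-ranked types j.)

Rank by E/h (kJ/s): algal tufts 2.21, small bivalves 0.68, barnacles 0.565, amphipods 0.246. Include each in turn until the next type's E/h falls below the running intake rate.
Rate on top 1: 1.297. small bivalves: 0.68 < 1.297 → exclude; stop.
Optimal diet: algal tufts — 1 of 4 types.

1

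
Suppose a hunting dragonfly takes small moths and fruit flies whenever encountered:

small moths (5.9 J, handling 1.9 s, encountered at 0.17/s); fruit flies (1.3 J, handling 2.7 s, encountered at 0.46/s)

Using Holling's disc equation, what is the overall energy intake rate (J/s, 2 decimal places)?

Energy encountered per unit search time: 0.17×5.9 + 0.46×1.3 = 1.601 J/s.
Handling time per unit search time: 0.17×1.9 + 0.46×2.7 = 1.565.
Rate = 1.601/(1 + 1.565) = 0.6242 J/s.

0.62 J/s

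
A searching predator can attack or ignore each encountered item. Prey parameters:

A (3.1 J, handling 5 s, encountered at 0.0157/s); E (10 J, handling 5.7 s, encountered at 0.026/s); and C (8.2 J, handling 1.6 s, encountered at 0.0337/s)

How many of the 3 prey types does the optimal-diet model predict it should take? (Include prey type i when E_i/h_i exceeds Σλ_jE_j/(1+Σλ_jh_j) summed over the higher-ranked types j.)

Rank by E/h (J/s): C 5.12, E 1.75, A 0.62. Include each in turn until the next type's E/h falls below the running intake rate.
Rate on top 1: 0.2622. E: 1.75 > 0.2622 → include.
Rate on top 2: 0.4462. A: 0.62 > 0.4462 → include.
Optimal diet: C, E, A — 3 of 3 types.

3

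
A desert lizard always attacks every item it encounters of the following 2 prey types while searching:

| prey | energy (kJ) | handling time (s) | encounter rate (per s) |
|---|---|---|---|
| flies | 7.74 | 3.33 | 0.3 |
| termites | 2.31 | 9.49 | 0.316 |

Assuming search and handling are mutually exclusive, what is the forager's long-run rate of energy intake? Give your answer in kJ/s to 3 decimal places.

0.611 kJ/s

R = (0.3×7.74 + 0.316×2.31) / (1 + 0.3×3.33 + 0.316×9.49) = 3.052/4.998 = 0.6107 kJ/s.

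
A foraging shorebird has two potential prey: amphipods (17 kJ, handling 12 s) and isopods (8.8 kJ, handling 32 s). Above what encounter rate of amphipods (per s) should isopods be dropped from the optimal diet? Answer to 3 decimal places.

0.020 per s

At the threshold, the rate on amphipods alone equals the profitability of isopods: λ·17/(1 + λ·12) = 8.8/32 = 0.275.
Rearranging, λ(17 − 0.275×12) = 0.275, so λ = 0.275/13.7 = 0.02007 per s.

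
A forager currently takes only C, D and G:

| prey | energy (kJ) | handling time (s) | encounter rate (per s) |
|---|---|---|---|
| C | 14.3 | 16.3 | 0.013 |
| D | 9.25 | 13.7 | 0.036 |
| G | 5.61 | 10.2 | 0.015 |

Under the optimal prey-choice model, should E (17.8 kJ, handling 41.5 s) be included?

Yes

On C, D and G alone, R = ΣλE/(1+Σλh) = 0.603/1.858 = 0.3246 kJ/s.
Profitability of E: 17.8/41.5 = 0.4289 kJ/s.
0.4289 > 0.3246, so adding E raises the average — include it.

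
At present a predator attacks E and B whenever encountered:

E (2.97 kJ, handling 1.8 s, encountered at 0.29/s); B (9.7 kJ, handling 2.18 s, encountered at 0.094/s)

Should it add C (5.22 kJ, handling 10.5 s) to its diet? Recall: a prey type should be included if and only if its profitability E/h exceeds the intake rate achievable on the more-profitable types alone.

Intake rate on the current diet: R = (0.29×2.97 + 0.094×9.7) / (1 + 0.29×1.8 + 0.094×2.18) = 1.773/1.727 = 1.027 kJ/s.
Profitability of C: 5.22/10.5 = 0.4971 kJ/s.
0.4971 < 1.027, so adding C would lower the average — exclude it.

No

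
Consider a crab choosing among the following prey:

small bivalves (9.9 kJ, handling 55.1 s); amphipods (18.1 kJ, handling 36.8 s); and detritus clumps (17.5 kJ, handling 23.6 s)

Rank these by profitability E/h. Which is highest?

Profitability E/h (kJ/s): small bivalves = 9.9/55.1 = 0.18, amphipods = 18.1/36.8 = 0.492, detritus clumps = 17.5/23.6 = 0.742.
Ranked: detritus clumps > amphipods > small bivalves.

detritus clumps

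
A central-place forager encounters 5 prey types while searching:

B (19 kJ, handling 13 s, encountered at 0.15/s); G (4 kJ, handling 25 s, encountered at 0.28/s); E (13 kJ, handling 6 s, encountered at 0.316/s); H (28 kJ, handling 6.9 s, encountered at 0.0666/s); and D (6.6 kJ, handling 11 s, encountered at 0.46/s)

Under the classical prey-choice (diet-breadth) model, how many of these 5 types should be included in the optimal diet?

2

E/h in descending order: H 4.06, E 2.17, B 1.46, D 0.6, G 0.16 kJ/s. The optimal diet is the largest prefix of this list for which every included type satisfies E_i/h_i > R on the types above it.
Rate on top 1: 1.278. E: 2.17 > 1.278 → include.
Rate on top 2: 1.78. B: 1.46 < 1.78 → exclude; stop.
Optimal diet: H, E — 2 of 5 types.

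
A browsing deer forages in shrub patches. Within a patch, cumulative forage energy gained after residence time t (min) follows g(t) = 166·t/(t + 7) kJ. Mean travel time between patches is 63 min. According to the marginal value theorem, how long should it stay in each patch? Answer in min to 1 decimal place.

By the marginal value theorem, leave when the instantaneous gain rate g'(t) equals the habitat-wide average g(t)/(T + t).
g'(t) = 166·7/(t + 7)². Setting 166·7/(t+7)² = 166t/[(t+7)(63+t)] gives 7(63+t) = t(t+7), so t² = 7×63 = 441.
t* = √441 = 21 min.

21.0 min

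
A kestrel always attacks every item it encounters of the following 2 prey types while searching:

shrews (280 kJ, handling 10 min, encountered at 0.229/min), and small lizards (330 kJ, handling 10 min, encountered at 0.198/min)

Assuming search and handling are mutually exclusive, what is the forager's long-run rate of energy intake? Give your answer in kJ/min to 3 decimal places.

R = (0.229×280 + 0.198×330) / (1 + 0.229×10 + 0.198×10) = 129.5/5.27 = 24.57 kJ/min.

24.565 kJ/min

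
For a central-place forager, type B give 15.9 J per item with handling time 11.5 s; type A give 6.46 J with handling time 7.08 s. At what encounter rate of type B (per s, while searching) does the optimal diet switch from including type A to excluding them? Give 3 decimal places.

0.169 per s

At the threshold, the rate on type B alone equals the profitability of type A: λ·15.9/(1 + λ·11.5) = 6.46/7.08 = 0.9124.
Rearranging, λ(15.9 − 0.9124×11.5) = 0.9124, so λ = 0.9124/5.407 = 0.1687 per s.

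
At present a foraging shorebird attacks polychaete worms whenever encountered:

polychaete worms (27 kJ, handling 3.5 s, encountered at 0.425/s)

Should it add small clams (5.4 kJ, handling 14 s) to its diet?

No

Intake rate on the current diet: R = (0.425×27) / (1 + 0.425×3.5) = 11.47/2.487 = 4.613 kJ/s.
small clams: E/h = 5.4/14 = 0.3857 kJ/s.
Since 0.3857 < R, time spent handling small clams is better spent searching.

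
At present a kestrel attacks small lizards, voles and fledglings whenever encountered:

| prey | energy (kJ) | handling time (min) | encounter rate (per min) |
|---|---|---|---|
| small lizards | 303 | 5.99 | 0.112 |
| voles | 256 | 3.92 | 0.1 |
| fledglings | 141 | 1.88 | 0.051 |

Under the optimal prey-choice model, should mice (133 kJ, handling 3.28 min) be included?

Intake rate on the current diet: R = (0.112×303 + 0.1×256 + 0.051×141) / (1 + 0.112×5.99 + 0.1×3.92 + 0.051×1.88) = 66.73/2.159 = 30.91 kJ/min.
Profitability of mice: 133/3.28 = 40.55 kJ/min.
Since 40.55 > R, including mice increases the long-run rate.

Yes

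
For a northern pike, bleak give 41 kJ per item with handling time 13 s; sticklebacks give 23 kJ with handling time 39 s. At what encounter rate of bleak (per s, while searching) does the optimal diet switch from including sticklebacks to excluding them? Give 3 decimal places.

0.018 per s

Drop sticklebacks once their profitability E₂/h₂ falls below the rate achievable on bleak alone: E₂/h₂ = λE₁/(1 + λh₁).
Solve for λ: λE₁h₂ = E₂(1 + λh₁) → λ(E₁h₂ − E₂h₁) = E₂ → λ = E₂/(E₁h₂ − E₂h₁).
λ = 23/(41×39 − 23×13) = 23/1300 = 0.01769 per s.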